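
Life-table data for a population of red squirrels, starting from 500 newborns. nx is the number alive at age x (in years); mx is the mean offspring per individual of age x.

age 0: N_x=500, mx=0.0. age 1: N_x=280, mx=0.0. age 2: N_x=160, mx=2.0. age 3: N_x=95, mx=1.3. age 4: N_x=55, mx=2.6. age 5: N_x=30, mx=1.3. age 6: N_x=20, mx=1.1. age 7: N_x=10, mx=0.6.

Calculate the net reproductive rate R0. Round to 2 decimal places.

1.31

lx = nx/n0 = nx/500: 1, 0.56, 0.32, 0.19, 0.11, 0.06, 0.04, 0.02
lx·mx by age: 0, 0, 0.64, 0.247, 0.286, 0.078, 0.044, 0.012
R0 = Σ lx·mx = 1.307 → 1.31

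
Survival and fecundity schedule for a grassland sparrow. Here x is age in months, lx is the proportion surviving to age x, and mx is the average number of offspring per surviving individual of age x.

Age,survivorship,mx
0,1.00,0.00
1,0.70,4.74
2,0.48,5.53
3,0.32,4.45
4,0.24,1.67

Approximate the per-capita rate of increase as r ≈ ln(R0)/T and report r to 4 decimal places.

1.1042

R0 = Σ lx·mx = 0 + 3.318 + 2.6544 + 1.424 + 0.4008 = 7.7972
Σ x·lx·mx = 14.502; T = 14.502/7.7972 = 1.8599…
r ≈ ln(R0)/T = ln(7.7972)/1.8599… = 1.104235… → 1.1042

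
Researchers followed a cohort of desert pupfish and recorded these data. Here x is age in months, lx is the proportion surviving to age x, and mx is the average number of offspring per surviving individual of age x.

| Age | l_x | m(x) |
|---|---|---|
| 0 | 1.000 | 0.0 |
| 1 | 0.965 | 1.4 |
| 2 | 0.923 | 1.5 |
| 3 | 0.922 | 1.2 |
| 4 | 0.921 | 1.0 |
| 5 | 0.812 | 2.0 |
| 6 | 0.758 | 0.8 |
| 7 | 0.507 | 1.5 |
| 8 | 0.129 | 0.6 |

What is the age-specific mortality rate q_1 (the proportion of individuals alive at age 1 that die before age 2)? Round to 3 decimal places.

0.044

q_1 = (l_1 − l_2) / l_1 = (0.965 − 0.923) / 0.965
     = 0.042 / 0.965 = 0.043523… → 0.044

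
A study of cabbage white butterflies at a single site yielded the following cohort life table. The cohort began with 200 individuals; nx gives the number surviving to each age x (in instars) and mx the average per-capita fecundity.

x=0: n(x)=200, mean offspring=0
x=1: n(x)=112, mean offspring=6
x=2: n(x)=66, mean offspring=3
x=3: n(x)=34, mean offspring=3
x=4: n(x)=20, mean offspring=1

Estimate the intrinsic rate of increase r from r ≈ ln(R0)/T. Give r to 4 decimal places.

lx = nx/n0 = nx/200: 1, 0.56, 0.33, 0.17, 0.1
R0 = Σ lx·mx = 0 + 3.36 + 0.99 + 0.51 + 0.1 = 4.96
Σ x·lx·mx = 7.27; T = 7.27/4.96 = 1.46573…
r ≈ ln(R0)/T = ln(4.96)/1.46573… = 1.092568… → 1.0926

1.0926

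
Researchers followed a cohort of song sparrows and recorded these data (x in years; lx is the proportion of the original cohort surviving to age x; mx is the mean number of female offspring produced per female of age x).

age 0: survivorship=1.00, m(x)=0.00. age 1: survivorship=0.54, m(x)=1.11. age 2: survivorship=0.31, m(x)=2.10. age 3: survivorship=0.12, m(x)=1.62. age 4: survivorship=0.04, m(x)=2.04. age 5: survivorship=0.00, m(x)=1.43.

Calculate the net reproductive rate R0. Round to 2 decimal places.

lx·mx by age: 0, 0.5994, 0.651, 0.1944, 0.0816, 0
R0 = Σ lx·mx = 1.5264 → 1.53

1.53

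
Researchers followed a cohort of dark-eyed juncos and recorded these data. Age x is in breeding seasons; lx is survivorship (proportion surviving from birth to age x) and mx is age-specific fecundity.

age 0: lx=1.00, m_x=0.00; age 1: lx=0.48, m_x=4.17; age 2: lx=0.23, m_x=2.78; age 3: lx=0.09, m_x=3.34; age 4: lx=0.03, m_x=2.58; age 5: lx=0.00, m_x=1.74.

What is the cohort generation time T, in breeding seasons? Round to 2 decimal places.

1.49

lx·mx: 0, 2.0016, 0.6394, 0.3006, 0.0774, 0 → R0 = 3.019
x·lx·mx: 0, 2.0016, 1.2788, 0.9018, 0.3096, 0 → Σ = 4.4918
T = 4.4918 / 3.019 = 1.487844… → 1.49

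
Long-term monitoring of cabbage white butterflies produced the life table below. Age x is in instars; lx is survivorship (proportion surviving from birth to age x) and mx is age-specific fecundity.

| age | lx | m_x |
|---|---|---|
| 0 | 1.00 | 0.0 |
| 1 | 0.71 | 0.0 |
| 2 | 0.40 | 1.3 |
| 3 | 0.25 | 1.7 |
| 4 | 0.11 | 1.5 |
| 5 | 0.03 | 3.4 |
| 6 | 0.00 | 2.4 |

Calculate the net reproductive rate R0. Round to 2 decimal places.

lx·mx by age: 0, 0, 0.52, 0.425, 0.165, 0.102, 0
R0 = Σ lx·mx = 1.212 → 1.21

1.21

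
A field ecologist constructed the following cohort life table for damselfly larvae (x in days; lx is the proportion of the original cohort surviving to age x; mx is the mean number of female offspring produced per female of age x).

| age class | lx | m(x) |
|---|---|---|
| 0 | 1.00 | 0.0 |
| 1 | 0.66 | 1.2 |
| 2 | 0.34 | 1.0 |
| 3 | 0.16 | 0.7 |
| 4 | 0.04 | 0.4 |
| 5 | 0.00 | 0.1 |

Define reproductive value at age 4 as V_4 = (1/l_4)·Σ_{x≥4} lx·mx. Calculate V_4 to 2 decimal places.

0.40

lx·mx for x ≥ 4: 0.016, 0 → sum = 0.016
V_4 = 0.016 / l_4 = 0.016 / 0.04 = 0.4 → 0.40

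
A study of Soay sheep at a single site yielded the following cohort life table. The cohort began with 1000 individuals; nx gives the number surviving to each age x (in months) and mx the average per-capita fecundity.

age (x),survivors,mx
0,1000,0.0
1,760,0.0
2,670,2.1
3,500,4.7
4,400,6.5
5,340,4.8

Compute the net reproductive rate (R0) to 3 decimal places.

lx = nx/n0 = nx/1000: 1, 0.76, 0.67, 0.5, 0.4, 0.34
lx·mx by age: 0, 0, 1.407, 2.35, 2.6, 1.632
R0 = Σ lx·mx = 7.989 → 7.989

7.989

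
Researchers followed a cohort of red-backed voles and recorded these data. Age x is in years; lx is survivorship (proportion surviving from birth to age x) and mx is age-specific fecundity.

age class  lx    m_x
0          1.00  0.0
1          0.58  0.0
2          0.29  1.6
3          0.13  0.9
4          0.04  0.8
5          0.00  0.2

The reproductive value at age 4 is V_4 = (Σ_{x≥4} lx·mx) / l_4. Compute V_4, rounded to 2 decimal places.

0.80

lx·mx for x ≥ 4: 0.032, 0 → sum = 0.032
V_4 = 0.032 / l_4 = 0.032 / 0.04 = 0.8 → 0.80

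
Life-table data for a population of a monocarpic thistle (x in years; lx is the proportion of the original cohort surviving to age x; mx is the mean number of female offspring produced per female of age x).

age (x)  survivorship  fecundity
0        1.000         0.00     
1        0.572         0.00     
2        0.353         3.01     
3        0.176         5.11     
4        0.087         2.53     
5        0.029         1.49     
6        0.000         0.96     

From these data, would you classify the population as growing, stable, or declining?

growing

R0 = Σ lx·mx = 0 + 0 + 1.06253 + 0.89936 + 0.22011 + 0.04321 + 0 = 2.22521
R0 > 1, so the population is growing.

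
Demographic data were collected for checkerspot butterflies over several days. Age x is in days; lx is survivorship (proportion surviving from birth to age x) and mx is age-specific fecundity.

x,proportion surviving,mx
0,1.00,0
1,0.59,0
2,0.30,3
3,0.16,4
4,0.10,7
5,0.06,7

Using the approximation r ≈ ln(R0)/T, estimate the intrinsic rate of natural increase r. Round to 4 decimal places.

R0 = Σ lx·mx = 0 + 0 + 0.9 + 0.64 + 0.7 + 0.42 = 2.66
Σ x·lx·mx = 8.62; T = 8.62/2.66 = 3.2406…
r ≈ ln(R0)/T = ln(2.66)/3.2406… = 0.301896… → 0.3019

0.3019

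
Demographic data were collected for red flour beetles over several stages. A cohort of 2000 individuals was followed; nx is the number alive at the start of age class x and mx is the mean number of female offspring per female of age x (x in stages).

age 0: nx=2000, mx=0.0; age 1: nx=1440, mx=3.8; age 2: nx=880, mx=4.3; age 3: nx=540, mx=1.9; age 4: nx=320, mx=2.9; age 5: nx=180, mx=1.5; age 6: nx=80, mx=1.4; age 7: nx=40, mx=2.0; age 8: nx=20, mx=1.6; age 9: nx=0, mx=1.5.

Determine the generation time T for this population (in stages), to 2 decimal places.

1.94

lx = nx/n0 = nx/2000: 1, 0.72, 0.44, 0.27, 0.16, 0.09, 0.04, 0.02, 0.01, 0
lx·mx: 0, 2.736, 1.892, 0.513, 0.464, 0.135, 0.056, 0.04, 0.016, 0 → R0 = 5.852
x·lx·mx: 0, 2.736, 3.784, 1.539, 1.856, 0.675, 0.336, 0.28, 0.128, 0 → Σ = 11.334
T = 11.334 / 5.852 = 1.936774… → 1.94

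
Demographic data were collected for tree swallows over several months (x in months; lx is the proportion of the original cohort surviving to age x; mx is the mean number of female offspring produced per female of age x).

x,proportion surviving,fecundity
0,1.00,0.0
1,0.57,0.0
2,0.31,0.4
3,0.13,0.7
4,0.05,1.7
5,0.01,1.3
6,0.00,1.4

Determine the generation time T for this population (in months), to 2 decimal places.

2.96

lx·mx: 0, 0, 0.124, 0.091, 0.085, 0.013, 0 → R0 = 0.313
x·lx·mx: 0, 0, 0.248, 0.273, 0.34, 0.065, 0 → Σ = 0.926
T = 0.926 / 0.313 = 2.958466… → 2.96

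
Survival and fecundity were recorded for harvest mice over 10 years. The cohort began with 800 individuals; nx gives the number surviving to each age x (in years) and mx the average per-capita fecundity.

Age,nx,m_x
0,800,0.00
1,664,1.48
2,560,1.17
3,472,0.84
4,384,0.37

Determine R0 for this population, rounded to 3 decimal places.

2.721

lx = nx/n0 = nx/800: 1, 0.83, 0.7, 0.59, 0.48
lx·mx by age: 0, 1.2284, 0.819, 0.4956, 0.1776
R0 = Σ lx·mx = 2.7206 → 2.721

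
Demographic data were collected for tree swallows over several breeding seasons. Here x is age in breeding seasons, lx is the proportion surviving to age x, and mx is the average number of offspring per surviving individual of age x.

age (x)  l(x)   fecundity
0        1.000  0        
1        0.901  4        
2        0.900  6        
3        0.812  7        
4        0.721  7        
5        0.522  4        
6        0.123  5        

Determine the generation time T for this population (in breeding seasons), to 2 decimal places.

2.93

lx·mx: 0, 3.604, 5.4, 5.684, 5.047, 2.088, 0.615 → R0 = 22.438
x·lx·mx: 0, 3.604, 10.8, 17.052, 20.188, 10.44, 3.69 → Σ = 65.774
T = 65.774 / 22.438 = 2.931366… → 2.93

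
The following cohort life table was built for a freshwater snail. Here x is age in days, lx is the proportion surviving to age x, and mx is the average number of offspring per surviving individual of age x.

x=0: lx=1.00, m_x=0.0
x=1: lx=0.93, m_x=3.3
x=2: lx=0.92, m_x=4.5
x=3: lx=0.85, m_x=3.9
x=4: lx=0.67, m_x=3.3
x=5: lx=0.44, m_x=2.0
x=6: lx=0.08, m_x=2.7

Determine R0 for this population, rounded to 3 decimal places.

13.831

lx·mx by age: 0, 3.069, 4.14, 3.315, 2.211, 0.88, 0.216
R0 = Σ lx·mx = 13.831 → 13.831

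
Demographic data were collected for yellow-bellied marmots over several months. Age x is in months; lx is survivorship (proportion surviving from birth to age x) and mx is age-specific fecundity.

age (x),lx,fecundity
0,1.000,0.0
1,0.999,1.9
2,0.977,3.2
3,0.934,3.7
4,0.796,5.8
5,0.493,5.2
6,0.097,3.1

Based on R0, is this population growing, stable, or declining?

R0 = Σ lx·mx = 0 + 1.8981 + 3.1264 + 3.4558 + 4.6168 + 2.5636 + 0.3007 = 15.9614
R0 > 1, so the population is growing.

growing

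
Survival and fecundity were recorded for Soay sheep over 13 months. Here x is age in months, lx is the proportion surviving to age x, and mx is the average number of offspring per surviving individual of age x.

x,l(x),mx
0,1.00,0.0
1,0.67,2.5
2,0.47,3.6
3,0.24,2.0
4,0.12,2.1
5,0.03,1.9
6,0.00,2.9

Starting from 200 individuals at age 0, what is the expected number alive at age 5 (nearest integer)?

6

Expected survivors = N0 · l_5 = 200 × 0.03 = 6 → 6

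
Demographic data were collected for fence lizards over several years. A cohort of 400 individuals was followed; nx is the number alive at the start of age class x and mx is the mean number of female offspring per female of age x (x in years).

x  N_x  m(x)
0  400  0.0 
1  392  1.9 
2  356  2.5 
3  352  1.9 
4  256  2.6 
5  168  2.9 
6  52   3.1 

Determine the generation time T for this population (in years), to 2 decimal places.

lx = nx/n0 = nx/400: 1, 0.98, 0.89, 0.88, 0.64, 0.42, 0.13
lx·mx: 0, 1.862, 2.225, 1.672, 1.664, 1.218, 0.403 → R0 = 9.044
x·lx·mx: 0, 1.862, 4.45, 5.016, 6.656, 6.09, 2.418 → Σ = 26.492
T = 26.492 / 9.044 = 2.929235… → 2.93

2.93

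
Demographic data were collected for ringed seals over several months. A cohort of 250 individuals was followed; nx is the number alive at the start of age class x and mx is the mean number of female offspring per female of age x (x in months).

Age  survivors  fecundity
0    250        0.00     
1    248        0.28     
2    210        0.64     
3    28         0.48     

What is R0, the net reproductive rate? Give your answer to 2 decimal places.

0.87

lx = nx/n0 = nx/250: 1, 0.992, 0.84, 0.112
lx·mx by age: 0, 0.27776, 0.5376, 0.05376
R0 = Σ lx·mx = 0.86912 → 0.87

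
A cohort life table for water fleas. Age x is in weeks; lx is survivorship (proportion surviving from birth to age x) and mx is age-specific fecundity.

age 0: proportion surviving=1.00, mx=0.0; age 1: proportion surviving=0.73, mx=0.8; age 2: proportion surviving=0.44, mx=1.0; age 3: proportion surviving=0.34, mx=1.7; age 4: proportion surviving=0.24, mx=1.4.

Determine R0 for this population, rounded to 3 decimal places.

1.938

lx·mx by age: 0, 0.584, 0.44, 0.578, 0.336
R0 = Σ lx·mx = 1.938 → 1.938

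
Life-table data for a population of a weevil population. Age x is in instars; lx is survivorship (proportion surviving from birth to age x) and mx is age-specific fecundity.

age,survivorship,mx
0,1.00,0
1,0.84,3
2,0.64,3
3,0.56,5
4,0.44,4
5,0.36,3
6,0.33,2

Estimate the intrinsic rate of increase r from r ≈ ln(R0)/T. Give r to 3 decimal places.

R0 = Σ lx·mx = 0 + 2.52 + 1.92 + 2.8 + 1.76 + 1.08 + 0.66 = 10.74
Σ x·lx·mx = 31.16; T = 31.16/10.74 = 2.9013…
r ≈ ln(R0)/T = ln(10.74)/2.9013… = 0.81824… → 0.818

0.818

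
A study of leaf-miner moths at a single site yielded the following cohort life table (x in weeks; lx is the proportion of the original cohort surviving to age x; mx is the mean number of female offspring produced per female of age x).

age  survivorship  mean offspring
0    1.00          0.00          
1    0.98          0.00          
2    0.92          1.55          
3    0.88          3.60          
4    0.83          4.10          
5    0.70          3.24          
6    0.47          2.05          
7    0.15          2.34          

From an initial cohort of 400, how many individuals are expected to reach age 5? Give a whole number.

Expected survivors = N0 · l_5 = 400 × 0.70 = 280 → 280

280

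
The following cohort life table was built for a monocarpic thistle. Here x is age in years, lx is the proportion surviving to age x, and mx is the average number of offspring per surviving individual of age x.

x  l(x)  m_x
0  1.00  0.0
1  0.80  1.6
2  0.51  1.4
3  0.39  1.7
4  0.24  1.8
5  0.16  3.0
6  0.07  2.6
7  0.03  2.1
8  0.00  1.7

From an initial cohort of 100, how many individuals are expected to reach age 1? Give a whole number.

Expected survivors = N0 · l_1 = 100 × 0.80 = 80 → 80

80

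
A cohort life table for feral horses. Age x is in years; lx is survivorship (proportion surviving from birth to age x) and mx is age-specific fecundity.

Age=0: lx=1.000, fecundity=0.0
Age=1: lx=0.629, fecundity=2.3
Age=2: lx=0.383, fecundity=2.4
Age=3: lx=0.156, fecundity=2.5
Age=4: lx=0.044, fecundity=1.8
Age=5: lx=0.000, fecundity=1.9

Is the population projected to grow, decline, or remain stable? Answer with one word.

growing

R0 = Σ lx·mx = 0 + 1.4467 + 0.9192 + 0.39 + 0.0792 + 0 = 2.8351
R0 > 1, so the population is growing.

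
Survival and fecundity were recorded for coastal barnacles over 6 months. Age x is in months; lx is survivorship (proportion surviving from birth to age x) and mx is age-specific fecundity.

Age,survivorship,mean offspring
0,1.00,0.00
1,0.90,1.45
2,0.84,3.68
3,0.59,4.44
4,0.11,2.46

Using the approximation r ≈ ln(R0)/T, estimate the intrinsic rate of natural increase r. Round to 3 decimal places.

R0 = Σ lx·mx = 0 + 1.305 + 3.0912 + 2.6196 + 0.2706 = 7.2864
Σ x·lx·mx = 16.4286; T = 16.4286/7.2864 = 2.25469…
r ≈ ln(R0)/T = ln(7.2864)/2.25469… = 0.88083… → 0.881

0.881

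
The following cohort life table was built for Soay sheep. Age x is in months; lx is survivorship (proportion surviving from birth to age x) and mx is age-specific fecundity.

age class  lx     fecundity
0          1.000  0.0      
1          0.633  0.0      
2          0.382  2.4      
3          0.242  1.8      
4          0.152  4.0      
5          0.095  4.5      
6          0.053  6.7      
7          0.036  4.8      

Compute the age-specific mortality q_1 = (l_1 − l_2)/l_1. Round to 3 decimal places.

q_1 = (l_1 − l_2) / l_1 = (0.633 − 0.382) / 0.633
     = 0.251 / 0.633 = 0.396524… → 0.397

0.397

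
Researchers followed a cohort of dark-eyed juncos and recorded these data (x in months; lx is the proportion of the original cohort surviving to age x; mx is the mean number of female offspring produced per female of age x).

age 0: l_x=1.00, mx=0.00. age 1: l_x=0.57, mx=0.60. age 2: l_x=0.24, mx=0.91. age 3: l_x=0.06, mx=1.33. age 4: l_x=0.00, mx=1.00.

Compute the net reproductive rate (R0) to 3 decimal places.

lx·mx by age: 0, 0.342, 0.2184, 0.0798, 0
R0 = Σ lx·mx = 0.6402 → 0.640

0.640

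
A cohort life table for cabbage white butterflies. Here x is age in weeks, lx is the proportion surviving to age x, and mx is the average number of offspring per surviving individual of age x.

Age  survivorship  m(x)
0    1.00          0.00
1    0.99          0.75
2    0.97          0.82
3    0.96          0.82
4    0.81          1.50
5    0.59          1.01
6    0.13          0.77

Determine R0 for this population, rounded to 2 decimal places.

lx·mx by age: 0, 0.7425, 0.7954, 0.7872, 1.215, 0.5959, 0.1001
R0 = Σ lx·mx = 4.2361 → 4.24

4.24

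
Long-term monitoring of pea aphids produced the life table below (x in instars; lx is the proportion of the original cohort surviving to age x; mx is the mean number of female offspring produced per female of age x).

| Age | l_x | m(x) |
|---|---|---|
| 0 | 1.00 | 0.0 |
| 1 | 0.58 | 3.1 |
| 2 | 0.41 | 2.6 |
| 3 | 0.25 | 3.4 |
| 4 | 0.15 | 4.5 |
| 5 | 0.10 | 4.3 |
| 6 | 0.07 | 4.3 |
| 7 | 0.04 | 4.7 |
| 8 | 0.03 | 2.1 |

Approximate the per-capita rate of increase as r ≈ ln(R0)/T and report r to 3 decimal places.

0.604

R0 = Σ lx·mx = 0 + 1.798 + 1.066 + 0.85 + 0.675 + 0.43 + 0.301 + 0.188 + 0.063 = 5.371
Σ x·lx·mx = 14.956; T = 14.956/5.371 = 2.78458…
r ≈ ln(R0)/T = ln(5.371)/2.78458… = 0.60369… → 0.604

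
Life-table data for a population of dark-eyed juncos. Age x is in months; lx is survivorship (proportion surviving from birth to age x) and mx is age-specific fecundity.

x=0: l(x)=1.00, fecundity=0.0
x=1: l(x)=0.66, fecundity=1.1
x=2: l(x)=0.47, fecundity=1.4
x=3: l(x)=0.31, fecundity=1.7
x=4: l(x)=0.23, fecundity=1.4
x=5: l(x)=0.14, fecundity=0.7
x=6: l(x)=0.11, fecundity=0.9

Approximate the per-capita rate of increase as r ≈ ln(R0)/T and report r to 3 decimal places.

R0 = Σ lx·mx = 0 + 0.726 + 0.658 + 0.527 + 0.322 + 0.098 + 0.099 = 2.43
Σ x·lx·mx = 5.995; T = 5.995/2.43 = 2.46708…
r ≈ ln(R0)/T = ln(2.43)/2.46708… = 0.3599… → 0.360

0.360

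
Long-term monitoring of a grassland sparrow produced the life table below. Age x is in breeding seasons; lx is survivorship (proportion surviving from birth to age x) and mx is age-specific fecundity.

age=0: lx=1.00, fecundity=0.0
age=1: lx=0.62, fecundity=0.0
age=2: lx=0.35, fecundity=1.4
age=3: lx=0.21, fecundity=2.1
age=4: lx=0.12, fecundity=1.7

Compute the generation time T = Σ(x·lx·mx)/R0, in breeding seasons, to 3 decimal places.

lx·mx: 0, 0, 0.49, 0.441, 0.204 → R0 = 1.135
x·lx·mx: 0, 0, 0.98, 1.323, 0.816 → Σ = 3.119
T = 3.119 / 1.135 = 2.748018… → 2.748

2.748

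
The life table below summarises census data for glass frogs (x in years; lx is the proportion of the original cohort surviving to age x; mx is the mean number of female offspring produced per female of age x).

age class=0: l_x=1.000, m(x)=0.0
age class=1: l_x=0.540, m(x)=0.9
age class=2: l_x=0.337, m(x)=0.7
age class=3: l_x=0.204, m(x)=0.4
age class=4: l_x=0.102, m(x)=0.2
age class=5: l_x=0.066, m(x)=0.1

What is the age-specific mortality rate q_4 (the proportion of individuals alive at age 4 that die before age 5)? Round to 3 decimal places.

q_4 = (l_4 − l_5) / l_4 = (0.102 − 0.066) / 0.102
     = 0.036 / 0.102 = 0.352941… → 0.353

0.353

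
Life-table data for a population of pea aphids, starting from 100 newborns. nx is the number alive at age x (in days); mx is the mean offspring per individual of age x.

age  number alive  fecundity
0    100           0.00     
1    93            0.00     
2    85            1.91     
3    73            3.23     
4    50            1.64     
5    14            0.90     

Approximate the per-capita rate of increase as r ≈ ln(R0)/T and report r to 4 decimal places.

0.5522

lx = nx/n0 = nx/100: 1, 0.93, 0.85, 0.73, 0.5, 0.14
R0 = Σ lx·mx = 0 + 0 + 1.6235 + 2.3579 + 0.82 + 0.126 = 4.9274
Σ x·lx·mx = 14.2307; T = 14.2307/4.9274 = 2.88807…
r ≈ ln(R0)/T = ln(4.9274)/2.88807… = 0.552206… → 0.5522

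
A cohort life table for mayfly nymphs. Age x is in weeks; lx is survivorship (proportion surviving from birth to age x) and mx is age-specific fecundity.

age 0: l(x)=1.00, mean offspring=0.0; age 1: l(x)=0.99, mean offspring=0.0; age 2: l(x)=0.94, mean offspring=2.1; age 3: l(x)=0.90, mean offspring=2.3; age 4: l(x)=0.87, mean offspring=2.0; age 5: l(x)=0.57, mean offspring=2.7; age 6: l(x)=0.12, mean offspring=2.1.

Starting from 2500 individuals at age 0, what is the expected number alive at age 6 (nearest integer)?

Expected survivors = N0 · l_6 = 2500 × 0.12 = 300 → 300

300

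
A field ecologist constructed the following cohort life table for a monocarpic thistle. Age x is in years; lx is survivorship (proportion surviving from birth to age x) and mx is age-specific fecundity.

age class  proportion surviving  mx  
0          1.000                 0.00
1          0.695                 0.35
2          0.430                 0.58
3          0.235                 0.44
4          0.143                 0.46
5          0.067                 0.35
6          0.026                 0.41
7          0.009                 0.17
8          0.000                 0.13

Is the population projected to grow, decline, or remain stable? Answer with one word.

declining

R0 = Σ lx·mx = 0 + 0.24325 + 0.2494 + 0.1034 + 0.06578 + 0.02345 + 0.01066 + 0.00153 + 0 = 0.69747
R0 < 1, so the population is declining.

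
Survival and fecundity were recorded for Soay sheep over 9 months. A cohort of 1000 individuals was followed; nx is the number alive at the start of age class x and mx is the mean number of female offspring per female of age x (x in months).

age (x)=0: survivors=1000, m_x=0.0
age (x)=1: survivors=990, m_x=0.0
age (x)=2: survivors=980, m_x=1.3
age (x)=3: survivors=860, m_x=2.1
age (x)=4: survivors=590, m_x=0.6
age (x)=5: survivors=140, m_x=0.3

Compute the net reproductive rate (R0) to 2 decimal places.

lx = nx/n0 = nx/1000: 1, 0.99, 0.98, 0.86, 0.59, 0.14
lx·mx by age: 0, 0, 1.274, 1.806, 0.354, 0.042
R0 = Σ lx·mx = 3.476 → 3.48

3.48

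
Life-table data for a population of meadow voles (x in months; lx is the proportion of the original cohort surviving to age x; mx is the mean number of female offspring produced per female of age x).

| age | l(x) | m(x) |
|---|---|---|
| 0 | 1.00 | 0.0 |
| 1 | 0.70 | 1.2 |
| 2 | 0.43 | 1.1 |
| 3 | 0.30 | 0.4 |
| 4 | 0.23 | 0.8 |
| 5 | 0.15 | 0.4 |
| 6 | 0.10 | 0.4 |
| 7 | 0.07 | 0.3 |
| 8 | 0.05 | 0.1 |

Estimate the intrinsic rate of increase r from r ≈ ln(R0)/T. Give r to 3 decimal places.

R0 = Σ lx·mx = 0 + 0.84 + 0.473 + 0.12 + 0.184 + 0.06 + 0.04 + 0.021 + 0.005 = 1.743
Σ x·lx·mx = 3.609; T = 3.609/1.743 = 2.07057…
r ≈ ln(R0)/T = ln(1.743)/2.07057… = 0.26834… → 0.268

0.268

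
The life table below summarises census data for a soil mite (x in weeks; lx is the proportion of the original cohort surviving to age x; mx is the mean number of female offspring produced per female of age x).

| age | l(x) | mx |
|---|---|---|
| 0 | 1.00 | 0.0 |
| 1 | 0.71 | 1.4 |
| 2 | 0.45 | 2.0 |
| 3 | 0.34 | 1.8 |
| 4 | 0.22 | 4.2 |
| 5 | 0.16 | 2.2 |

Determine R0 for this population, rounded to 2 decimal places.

lx·mx by age: 0, 0.994, 0.9, 0.612, 0.924, 0.352
R0 = Σ lx·mx = 3.782 → 3.78

3.78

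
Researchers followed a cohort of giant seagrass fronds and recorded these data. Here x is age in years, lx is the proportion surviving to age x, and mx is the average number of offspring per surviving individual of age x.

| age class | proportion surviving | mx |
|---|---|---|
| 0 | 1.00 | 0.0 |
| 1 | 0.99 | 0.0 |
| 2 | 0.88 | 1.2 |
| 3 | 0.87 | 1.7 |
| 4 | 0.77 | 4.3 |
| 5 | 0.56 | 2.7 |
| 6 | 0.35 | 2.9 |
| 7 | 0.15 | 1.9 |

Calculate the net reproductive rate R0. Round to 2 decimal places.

lx·mx by age: 0, 0, 1.056, 1.479, 3.311, 1.512, 1.015, 0.285
R0 = Σ lx·mx = 8.658 → 8.66

8.66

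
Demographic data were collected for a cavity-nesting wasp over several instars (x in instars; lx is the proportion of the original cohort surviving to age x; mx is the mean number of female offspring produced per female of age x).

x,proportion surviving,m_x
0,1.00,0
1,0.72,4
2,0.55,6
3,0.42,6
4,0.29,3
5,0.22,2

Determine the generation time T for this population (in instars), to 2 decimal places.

2.27

lx·mx: 0, 2.88, 3.3, 2.52, 0.87, 0.44 → R0 = 10.01
x·lx·mx: 0, 2.88, 6.6, 7.56, 3.48, 2.2 → Σ = 22.72
T = 22.72 / 10.01 = 2.26973… → 2.27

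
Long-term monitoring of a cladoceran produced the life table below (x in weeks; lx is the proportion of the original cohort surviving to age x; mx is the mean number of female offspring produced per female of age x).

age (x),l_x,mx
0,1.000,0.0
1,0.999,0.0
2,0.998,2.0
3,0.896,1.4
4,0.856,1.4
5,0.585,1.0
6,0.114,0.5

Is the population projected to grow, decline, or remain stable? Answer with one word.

R0 = Σ lx·mx = 0 + 0 + 1.996 + 1.2544 + 1.1984 + 0.585 + 0.057 = 5.0908
R0 > 1, so the population is growing.

growing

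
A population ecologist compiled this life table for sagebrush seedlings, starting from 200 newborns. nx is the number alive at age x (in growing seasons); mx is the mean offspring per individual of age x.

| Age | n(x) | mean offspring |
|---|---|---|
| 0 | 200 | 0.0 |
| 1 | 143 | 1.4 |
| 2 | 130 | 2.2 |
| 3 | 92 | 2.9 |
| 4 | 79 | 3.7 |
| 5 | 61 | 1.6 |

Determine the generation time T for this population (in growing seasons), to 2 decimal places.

lx = nx/n0 = nx/200: 1, 0.715, 0.65, 0.46, 0.395, 0.305
lx·mx: 0, 1.001, 1.43, 1.334, 1.4615, 0.488 → R0 = 5.7145
x·lx·mx: 0, 1.001, 2.86, 4.002, 5.846, 2.44 → Σ = 16.149
T = 16.149 / 5.7145 = 2.825969… → 2.83

2.83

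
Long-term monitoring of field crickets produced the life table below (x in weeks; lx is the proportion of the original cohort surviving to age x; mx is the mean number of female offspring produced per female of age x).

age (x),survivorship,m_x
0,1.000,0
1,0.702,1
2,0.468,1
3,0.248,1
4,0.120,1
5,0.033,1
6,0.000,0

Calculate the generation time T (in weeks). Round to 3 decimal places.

1.927

lx·mx: 0, 0.702, 0.468, 0.248, 0.12, 0.033, 0 → R0 = 1.571
x·lx·mx: 0, 0.702, 0.936, 0.744, 0.48, 0.165, 0 → Σ = 3.027
T = 3.027 / 1.571 = 1.926798… → 1.927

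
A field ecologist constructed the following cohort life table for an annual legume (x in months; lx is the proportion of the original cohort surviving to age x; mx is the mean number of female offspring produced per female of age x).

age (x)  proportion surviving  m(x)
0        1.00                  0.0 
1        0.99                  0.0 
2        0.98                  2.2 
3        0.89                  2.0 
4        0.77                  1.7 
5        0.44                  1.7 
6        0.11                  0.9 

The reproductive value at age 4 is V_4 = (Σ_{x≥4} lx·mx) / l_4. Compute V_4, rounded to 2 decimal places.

lx·mx for x ≥ 4: 1.309, 0.748, 0.099 → sum = 2.156
V_4 = 2.156 / l_4 = 2.156 / 0.77 = 2.8 → 2.80

2.80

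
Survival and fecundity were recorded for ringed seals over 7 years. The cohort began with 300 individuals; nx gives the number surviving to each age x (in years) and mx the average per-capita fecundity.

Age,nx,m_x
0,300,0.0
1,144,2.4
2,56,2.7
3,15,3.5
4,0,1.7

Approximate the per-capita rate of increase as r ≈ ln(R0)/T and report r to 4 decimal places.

0.4125

lx = nx/n0 = nx/300: 1, 0.48, 0.18667…, 0.05, 0
R0 = Σ lx·mx = 0 + 1.152 + 0.504… + 0.175 + 0 = 1.831…
Σ x·lx·mx = 2.685…; T = 2.685…/1.831… = 1.46641…
r ≈ ln(R0)/T = ln(1.831…)/1.46641… = 0.412478… → 0.4125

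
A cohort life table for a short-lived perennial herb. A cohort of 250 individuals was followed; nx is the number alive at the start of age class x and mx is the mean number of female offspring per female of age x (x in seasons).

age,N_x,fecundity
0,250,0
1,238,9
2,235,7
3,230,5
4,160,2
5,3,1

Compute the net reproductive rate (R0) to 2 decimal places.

21.04

lx = nx/n0 = nx/250: 1, 0.952, 0.94, 0.92, 0.64, 0.012
lx·mx by age: 0, 8.568, 6.58, 4.6, 1.28, 0.012
R0 = Σ lx·mx = 21.04 → 21.04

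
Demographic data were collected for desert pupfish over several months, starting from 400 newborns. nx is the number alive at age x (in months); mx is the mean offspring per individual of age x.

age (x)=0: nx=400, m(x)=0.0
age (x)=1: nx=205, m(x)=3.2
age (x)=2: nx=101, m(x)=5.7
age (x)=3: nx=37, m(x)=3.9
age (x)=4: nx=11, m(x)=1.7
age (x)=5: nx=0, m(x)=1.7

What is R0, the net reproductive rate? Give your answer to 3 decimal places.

3.487

lx = nx/n0 = nx/400: 1, 0.5125, 0.2525, 0.0925, 0.0275, 0
lx·mx by age: 0, 1.64, 1.43925, 0.36075, 0.04675, 0
R0 = Σ lx·mx = 3.48675 → 3.487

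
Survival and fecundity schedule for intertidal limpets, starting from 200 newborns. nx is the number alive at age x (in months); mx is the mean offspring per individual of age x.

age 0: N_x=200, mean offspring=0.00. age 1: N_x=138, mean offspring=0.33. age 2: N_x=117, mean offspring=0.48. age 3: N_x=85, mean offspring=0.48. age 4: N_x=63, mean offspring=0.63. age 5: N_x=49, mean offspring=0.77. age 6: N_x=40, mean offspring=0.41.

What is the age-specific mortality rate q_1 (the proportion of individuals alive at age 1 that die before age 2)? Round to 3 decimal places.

0.152

lx = nx/n0 = nx/200: 1, 0.69, 0.585, 0.425, 0.315, 0.245, 0.2
q_1 = (l_1 − l_2) / l_1 = (0.69 − 0.585) / 0.69
     = 0.105 / 0.69 = 0.152174… → 0.152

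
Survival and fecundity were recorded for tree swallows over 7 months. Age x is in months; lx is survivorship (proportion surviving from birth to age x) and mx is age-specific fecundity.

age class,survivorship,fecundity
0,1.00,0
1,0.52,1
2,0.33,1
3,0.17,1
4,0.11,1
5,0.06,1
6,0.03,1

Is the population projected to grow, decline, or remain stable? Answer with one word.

R0 = Σ lx·mx = 0 + 0.52 + 0.33 + 0.17 + 0.11 + 0.06 + 0.03 = 1.22
R0 > 1, so the population is growing.

growing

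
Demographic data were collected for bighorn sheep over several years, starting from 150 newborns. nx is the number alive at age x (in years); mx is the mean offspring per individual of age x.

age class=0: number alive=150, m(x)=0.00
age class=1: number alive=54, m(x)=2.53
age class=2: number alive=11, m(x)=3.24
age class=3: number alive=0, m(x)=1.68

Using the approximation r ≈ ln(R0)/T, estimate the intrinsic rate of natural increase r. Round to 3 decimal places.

lx = nx/n0 = nx/150: 1, 0.36, 0.07333…, 0
R0 = Σ lx·mx = 0 + 0.9108 + 0.2376… + 0 = 1.1484…
Σ x·lx·mx = 1.386…; T = 1.386…/1.1484… = 1.2069…
r ≈ ln(R0)/T = ln(1.1484…)/1.2069… = 0.11465… → 0.115

0.115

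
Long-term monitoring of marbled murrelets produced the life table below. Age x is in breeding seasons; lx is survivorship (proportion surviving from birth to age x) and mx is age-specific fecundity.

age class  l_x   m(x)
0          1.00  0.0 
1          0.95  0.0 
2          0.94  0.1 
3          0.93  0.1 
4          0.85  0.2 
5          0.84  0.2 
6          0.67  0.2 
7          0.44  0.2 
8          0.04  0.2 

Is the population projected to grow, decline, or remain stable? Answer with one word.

R0 = Σ lx·mx = 0 + 0 + 0.094 + 0.093 + 0.17 + 0.168 + 0.134 + 0.088 + 0.008 = 0.755
R0 < 1, so the population is declining.

declining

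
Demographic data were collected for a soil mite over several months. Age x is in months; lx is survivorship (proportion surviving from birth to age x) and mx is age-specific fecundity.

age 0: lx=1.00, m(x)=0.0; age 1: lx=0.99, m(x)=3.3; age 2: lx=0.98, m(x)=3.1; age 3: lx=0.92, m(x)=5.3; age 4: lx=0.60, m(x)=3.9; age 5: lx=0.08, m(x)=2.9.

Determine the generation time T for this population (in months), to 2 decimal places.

lx·mx: 0, 3.267, 3.038, 4.876, 2.34, 0.232 → R0 = 13.753
x·lx·mx: 0, 3.267, 6.076, 14.628, 9.36, 1.16 → Σ = 34.491
T = 34.491 / 13.753 = 2.507889… → 2.51

2.51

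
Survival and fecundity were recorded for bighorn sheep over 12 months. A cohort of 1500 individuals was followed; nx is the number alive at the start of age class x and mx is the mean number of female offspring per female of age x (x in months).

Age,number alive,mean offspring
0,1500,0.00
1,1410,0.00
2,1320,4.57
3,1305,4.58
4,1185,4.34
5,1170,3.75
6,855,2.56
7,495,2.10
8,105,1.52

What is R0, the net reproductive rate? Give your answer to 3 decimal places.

16.618

lx = nx/n0 = nx/1500: 1, 0.94, 0.88, 0.87, 0.79, 0.78, 0.57, 0.33, 0.07
lx·mx by age: 0, 0, 4.0216, 3.9846, 3.4286, 2.925, 1.4592, 0.693, 0.1064
R0 = Σ lx·mx = 16.6184 → 16.618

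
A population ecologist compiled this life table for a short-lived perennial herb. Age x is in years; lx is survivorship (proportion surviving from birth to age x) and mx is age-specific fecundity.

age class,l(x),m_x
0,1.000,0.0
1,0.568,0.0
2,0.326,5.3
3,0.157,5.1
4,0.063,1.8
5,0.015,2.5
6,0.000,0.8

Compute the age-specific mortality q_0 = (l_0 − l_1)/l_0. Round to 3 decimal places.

0.432

q_0 = (l_0 − l_1) / l_0 = (1 − 0.568) / 1
     = 0.432 / 1 = 0.432 → 0.432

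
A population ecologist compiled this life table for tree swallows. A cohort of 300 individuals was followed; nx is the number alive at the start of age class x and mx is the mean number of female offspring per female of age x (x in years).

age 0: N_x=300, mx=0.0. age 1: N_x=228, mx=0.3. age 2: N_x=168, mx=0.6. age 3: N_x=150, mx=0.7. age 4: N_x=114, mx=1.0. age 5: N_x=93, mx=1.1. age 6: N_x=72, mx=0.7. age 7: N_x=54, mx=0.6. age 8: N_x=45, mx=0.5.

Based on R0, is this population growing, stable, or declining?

lx = nx/n0 = nx/300: 1, 0.76, 0.56, 0.5, 0.38, 0.31, 0.24, 0.18, 0.15
R0 = Σ lx·mx = 0 + 0.228 + 0.336 + 0.35 + 0.38 + 0.341 + 0.168 + 0.108 + 0.075 = 1.986
R0 > 1, so the population is growing.

growing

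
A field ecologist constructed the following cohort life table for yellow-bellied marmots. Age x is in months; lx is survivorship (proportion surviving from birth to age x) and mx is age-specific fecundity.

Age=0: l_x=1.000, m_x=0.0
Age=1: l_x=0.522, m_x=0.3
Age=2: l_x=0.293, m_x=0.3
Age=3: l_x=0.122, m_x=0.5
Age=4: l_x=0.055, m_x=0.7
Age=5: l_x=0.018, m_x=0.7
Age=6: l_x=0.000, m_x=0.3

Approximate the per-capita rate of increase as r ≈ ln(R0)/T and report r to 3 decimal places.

-0.502

R0 = Σ lx·mx = 0 + 0.1566 + 0.0879 + 0.061 + 0.0385 + 0.0126 + 0 = 0.3566
Σ x·lx·mx = 0.7324; T = 0.7324/0.3566 = 2.05384…
r ≈ ln(R0)/T = ln(0.3566)/2.05384… = -0.50205… → -0.502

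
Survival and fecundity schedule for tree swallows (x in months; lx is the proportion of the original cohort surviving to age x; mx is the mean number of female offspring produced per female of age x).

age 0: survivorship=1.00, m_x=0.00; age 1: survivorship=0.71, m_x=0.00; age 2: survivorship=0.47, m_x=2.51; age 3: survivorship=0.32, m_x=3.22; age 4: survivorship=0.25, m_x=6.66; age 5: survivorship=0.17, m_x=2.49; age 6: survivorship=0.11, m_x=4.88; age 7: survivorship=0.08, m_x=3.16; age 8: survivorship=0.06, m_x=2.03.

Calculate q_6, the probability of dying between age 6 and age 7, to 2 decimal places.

q_6 = (l_6 − l_7) / l_6 = (0.11 − 0.08) / 0.11
     = 0.03 / 0.11 = 0.272727… → 0.27

0.27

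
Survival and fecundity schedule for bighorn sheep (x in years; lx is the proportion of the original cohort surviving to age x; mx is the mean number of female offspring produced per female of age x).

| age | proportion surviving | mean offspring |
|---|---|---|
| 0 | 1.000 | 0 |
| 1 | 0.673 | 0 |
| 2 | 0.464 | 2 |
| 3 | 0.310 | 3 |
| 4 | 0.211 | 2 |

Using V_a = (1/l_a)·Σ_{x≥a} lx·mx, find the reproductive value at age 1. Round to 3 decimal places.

lx·mx for x ≥ 1: 0, 0.928, 0.93, 0.422 → sum = 2.28
V_1 = 2.28 / l_1 = 2.28 / 0.673 = 3.387816… → 3.388

3.388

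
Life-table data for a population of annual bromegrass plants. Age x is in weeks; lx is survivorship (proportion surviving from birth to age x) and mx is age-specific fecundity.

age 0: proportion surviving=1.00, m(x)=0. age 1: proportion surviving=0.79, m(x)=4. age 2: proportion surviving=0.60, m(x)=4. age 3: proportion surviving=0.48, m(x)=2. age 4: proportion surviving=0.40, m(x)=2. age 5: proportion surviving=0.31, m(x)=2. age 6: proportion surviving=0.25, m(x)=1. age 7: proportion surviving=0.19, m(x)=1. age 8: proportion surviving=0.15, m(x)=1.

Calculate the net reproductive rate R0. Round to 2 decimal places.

8.53

lx·mx by age: 0, 3.16, 2.4, 0.96, 0.8, 0.62, 0.25, 0.19, 0.15
R0 = Σ lx·mx = 8.53 → 8.53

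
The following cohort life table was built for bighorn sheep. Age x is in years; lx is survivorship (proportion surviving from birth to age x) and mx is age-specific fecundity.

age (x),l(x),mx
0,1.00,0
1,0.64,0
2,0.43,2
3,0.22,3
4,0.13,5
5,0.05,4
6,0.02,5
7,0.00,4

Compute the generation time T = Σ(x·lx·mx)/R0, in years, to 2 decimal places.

3.20

lx·mx: 0, 0, 0.86, 0.66, 0.65, 0.2, 0.1, 0 → R0 = 2.47
x·lx·mx: 0, 0, 1.72, 1.98, 2.6, 1, 0.6, 0 → Σ = 7.9
T = 7.9 / 2.47 = 3.198381… → 3.20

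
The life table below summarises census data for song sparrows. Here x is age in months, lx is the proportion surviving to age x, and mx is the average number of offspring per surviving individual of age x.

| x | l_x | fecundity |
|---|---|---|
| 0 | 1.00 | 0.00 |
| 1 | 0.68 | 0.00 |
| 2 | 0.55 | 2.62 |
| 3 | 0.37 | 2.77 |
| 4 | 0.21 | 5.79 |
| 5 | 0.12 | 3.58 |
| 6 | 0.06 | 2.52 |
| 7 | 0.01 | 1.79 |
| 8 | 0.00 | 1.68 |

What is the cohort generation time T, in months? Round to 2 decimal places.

3.27

lx·mx: 0, 0, 1.441, 1.0249, 1.2159, 0.4296, 0.1512, 0.0179, 0 → R0 = 4.2805
x·lx·mx: 0, 0, 2.882, 3.0747, 4.8636, 2.148, 0.9072, 0.1253, 0 → Σ = 14.0008
T = 14.0008 / 4.2805 = 3.270833… → 3.27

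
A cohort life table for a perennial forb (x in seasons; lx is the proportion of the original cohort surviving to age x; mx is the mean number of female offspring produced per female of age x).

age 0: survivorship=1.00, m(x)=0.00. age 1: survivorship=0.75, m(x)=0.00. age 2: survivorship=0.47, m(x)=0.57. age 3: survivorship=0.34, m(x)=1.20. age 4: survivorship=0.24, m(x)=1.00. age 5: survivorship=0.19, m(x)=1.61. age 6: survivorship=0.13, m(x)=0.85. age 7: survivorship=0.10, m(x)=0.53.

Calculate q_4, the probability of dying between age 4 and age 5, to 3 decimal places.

q_4 = (l_4 − l_5) / l_4 = (0.24 − 0.19) / 0.24
     = 0.05 / 0.24 = 0.208333… → 0.208

0.208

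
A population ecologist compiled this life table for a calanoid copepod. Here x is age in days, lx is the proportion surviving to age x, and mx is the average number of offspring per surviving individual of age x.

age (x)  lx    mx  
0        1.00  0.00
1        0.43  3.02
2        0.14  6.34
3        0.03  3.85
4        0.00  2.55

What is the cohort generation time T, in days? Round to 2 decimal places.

lx·mx: 0, 1.2986, 0.8876, 0.1155, 0 → R0 = 2.3017
x·lx·mx: 0, 1.2986, 1.7752, 0.3465, 0 → Σ = 3.4203
T = 3.4203 / 2.3017 = 1.485989… → 1.49

1.49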